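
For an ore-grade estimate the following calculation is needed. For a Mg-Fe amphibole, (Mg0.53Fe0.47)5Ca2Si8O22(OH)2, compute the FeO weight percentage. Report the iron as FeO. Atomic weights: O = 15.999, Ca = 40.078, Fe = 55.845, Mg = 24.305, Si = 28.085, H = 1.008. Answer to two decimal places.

19.05 wt%

Formula mass = 886.472 g/mol.
2.35 Fe → 2.3500 mol FeO per formula unit; M(FeO) = 71.844, so FeO mass = 168.833 g.
168.833/886.472 × 100 = 19.05 wt%.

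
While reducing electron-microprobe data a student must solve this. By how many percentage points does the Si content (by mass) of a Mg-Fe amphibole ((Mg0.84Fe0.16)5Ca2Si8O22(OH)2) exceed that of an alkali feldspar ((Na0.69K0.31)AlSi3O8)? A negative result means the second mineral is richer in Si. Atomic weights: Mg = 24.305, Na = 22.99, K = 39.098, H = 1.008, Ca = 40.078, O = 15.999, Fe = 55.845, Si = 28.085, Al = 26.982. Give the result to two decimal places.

-4.71 percentage points

M((Mg0.84Fe0.16)5Ca2Si8O22(OH)2) = 837.585 g/mol, so wt% Si = 224.680/837.585 × 100 = 26.82%.
M((Na0.69K0.31)AlSi3O8) = 267.212 g/mol, so wt% Si = 84.255/267.212 × 100 = 31.53%.
26.82 − 31.53 = -4.71 pp.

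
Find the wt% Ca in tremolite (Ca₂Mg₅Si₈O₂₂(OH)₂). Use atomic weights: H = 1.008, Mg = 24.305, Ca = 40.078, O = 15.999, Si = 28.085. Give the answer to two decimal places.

9.87 mass %

Molar mass of Ca₂Mg₅Si₈O₂₂(OH)₂: 2×40.078 + 5×24.305 + 8×28.085 + 24×15.999 + 2×1.008 = 812.353 g/mol.
Mass of Ca per formula unit: 2 × 40.078 = 80.156 g.
Weight fraction Ca = 80.156 / 812.353 = 0.0987.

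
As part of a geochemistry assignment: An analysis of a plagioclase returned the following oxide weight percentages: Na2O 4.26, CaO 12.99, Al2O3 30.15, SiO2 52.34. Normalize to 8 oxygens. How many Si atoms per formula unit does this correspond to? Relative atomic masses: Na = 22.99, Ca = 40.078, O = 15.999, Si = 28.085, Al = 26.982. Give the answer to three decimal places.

Na2O (M=61.979): mol = 0.06873; Na = 0.13746, O = 0.06873.
CaO (M=56.077): mol = 0.23165; Ca = 0.23165, O = 0.23165.
Al2O3 (M=101.961): mol = 0.29570; Al = 0.59140, O = 0.88710.
SiO2 (M=60.083): mol = 0.87113; Si = 0.87113, O = 1.74226.
ΣO = 2.92974; factor = 8/ΣO = 2.73062.
Si apfu = 0.87113 × 2.73062 = 2.379.

2.379 Si apfu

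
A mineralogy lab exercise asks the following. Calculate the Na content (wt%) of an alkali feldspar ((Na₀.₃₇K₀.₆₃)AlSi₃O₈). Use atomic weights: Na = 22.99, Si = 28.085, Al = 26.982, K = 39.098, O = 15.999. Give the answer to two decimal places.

3.12 wt%

M((Na₀.₃₇K₀.₆₃)AlSi₃O₈) = 272.367 g/mol.
Na contributes 0.37 × 22.99 = 8.506 g per mole.
8.506/272.367 = 0.0312 → 3.12%.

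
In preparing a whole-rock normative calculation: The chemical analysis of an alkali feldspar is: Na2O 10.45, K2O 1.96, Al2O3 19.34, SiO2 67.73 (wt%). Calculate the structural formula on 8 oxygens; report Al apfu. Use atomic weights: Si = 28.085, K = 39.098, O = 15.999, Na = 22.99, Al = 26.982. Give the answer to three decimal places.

1.007 Al apfu

Na2O (M=61.979): mol = 0.16861; Na = 0.33722, O = 0.16861.
K2O (M=94.195): mol = 0.02081; K = 0.04162, O = 0.02081.
Al2O3 (M=101.961): mol = 0.18968; Al = 0.37936, O = 0.56904.
SiO2 (M=60.083): mol = 1.12727; Si = 1.12727, O = 2.25454.
ΣO = 3.01300; factor = 8/ΣO = 2.65516.
Al apfu = 0.37936 × 2.65516 = 1.007.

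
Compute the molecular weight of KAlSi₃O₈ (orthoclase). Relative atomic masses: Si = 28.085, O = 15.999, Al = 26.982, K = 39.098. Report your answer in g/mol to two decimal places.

278.33 g/mol

The formula mass is the sum 1×39.098 + 1×26.982 + 3×28.085 + 8×15.999.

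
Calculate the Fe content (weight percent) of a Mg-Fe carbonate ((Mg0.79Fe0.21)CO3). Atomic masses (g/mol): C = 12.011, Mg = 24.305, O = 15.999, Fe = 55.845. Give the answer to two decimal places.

12.90 weight percent

Formula mass = 0.79·24.305 + 0.21·55.845 + 1·12.011 + 3·15.999 = 90.936 g/mol, of which 11.727 g is Fe.
So Fe makes up 11.727/90.936 = 0.1290 of the mass, i.e. 12.90%.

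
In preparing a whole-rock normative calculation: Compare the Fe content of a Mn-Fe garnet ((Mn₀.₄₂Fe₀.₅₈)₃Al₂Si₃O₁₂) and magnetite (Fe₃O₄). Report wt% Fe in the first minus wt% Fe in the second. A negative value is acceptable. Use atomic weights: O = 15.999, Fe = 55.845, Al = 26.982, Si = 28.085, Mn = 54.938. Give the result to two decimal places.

-52.79 percentage points

Fe in (Mn₀.₄₂Fe₀.₅₈)₃Al₂Si₃O₁₂: molar mass 496.599 g/mol; 1.74×55.845 = 97.170 g → 19.57 wt%.
Fe in Fe₃O₄: molar mass 231.531 g/mol; 3×55.845 = 167.535 g → 72.36 wt%.
Difference = 19.57 − 72.36 = -52.79 percentage points.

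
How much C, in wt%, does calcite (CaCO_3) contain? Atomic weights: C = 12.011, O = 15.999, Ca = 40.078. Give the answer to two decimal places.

12.00 wt%

Formula mass = 1·40.078 + 1·12.011 + 3·15.999 = 100.086 g/mol, of which 12.011 g is C.
So C makes up 12.011/100.086 = 0.1200 of the mass, i.e. 12.00%.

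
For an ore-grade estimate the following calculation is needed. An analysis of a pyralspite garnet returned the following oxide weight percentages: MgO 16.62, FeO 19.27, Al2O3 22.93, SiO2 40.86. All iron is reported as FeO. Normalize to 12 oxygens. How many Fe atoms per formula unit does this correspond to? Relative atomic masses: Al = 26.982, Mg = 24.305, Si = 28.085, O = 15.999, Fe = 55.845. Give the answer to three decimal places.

1.185 Fe apfu

MgO (M=40.304): mol = 0.41237; Mg = 0.41237, O = 0.41237.
FeO (M=71.844): mol = 0.26822; Fe = 0.26822, O = 0.26822.
Al2O3 (M=101.961): mol = 0.22489; Al = 0.44978, O = 0.67467.
SiO2 (M=60.083): mol = 0.68006; Si = 0.68006, O = 1.36012.
ΣO = 2.71538; factor = 12/ΣO = 4.41927.
Fe apfu = 0.26822 × 4.41927 = 1.185.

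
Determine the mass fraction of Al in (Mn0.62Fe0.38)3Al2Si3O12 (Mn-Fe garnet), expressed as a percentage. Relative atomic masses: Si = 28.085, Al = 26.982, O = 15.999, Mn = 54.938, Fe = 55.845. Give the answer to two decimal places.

10.88 weight percent

M((Mn0.62Fe0.38)3Al2Si3O12) = 496.055 g/mol.
Al contributes 2 × 26.982 = 53.964 g per mole.
53.964/496.055 = 0.1088 → 10.88%.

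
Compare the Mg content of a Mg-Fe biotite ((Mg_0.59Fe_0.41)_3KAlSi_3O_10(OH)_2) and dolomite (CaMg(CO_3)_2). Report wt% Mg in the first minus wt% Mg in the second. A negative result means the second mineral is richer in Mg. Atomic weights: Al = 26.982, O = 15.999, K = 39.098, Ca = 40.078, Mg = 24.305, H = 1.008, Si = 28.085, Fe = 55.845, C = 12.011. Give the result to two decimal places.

-3.75 percentage points

First mineral: 43.020 g Mg in 456.048 g formula = 9.43 wt% Mg.
Second mineral: 24.305 g Mg in 184.399 g formula = 13.18 wt% Mg.
9.43% − 13.18% gives a difference of -3.75 percentage points.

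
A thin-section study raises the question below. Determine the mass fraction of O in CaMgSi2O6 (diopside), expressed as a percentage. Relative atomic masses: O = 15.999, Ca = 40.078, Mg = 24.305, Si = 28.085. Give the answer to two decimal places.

Molar mass of CaMgSi2O6: 1·40.078 + 1·24.305 + 2·28.085 + 6·15.999 = 216.547 g/mol.
Mass of O per formula unit: 6 × 15.999 = 95.994 g.
Weight fraction O = 95.994 / 216.547 = 0.4433.

44.33 mass %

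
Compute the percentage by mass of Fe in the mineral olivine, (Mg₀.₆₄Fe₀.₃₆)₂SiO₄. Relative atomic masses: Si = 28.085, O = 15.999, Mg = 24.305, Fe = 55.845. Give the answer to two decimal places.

24.61 mass %

Formula mass = 1.28×24.305 + 0.72×55.845 + 1×28.085 + 4×15.999 = 163.400 g/mol, of which 40.208 g is Fe.
So Fe makes up 40.208/163.400 = 0.2461 of the mass, i.e. 24.61%.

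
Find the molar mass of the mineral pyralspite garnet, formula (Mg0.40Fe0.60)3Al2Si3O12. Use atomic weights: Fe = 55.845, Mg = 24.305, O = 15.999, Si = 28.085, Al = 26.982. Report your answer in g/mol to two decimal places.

The formula mass is the sum 1.20*24.305 + 1.80*55.845 + 2*26.982 + 3*28.085 + 12*15.999.

459.89 g/mol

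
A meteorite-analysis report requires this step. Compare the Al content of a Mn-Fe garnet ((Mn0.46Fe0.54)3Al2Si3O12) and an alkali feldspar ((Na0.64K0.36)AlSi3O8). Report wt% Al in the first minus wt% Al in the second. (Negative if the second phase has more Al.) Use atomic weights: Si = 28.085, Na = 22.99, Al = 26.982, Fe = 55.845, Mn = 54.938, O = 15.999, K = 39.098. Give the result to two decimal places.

0.80 percentage points

Al in (Mn0.46Fe0.54)3Al2Si3O12: molar mass 496.490 g/mol; 2×26.982 = 53.964 g → 10.87 wt%.
Al in (Na0.64K0.36)AlSi3O8: molar mass 268.018 g/mol; 1×26.982 = 26.982 g → 10.07 wt%.
Difference = 10.87 − 10.07 = 0.80 percentage points.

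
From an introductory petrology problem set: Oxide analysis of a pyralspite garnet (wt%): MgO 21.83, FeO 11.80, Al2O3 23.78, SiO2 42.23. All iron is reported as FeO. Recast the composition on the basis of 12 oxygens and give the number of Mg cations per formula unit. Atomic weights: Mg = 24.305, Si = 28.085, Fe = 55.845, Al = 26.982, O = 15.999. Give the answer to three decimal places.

2.312 Mg apfu

MgO (M=40.304): mol = 0.54163; Mg = 0.54163, O = 0.54163.
FeO (M=71.844): mol = 0.16424; Fe = 0.16424, O = 0.16424.
Al2O3 (M=101.961): mol = 0.23323; Al = 0.46646, O = 0.69969.
SiO2 (M=60.083): mol = 0.70286; Si = 0.70286, O = 1.40572.
ΣO = 2.81128; factor = 12/ΣO = 4.26852.
Mg apfu = 0.54163 × 4.26852 = 2.312.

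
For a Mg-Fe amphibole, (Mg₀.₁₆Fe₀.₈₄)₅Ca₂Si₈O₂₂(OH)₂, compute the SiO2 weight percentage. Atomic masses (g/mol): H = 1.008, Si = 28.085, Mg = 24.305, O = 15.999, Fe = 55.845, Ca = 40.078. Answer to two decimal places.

50.87 wt%

Formula mass = 944.821 g/mol.
8 Si → 8.0000 mol SiO2 per formula unit; M(SiO2) = 60.083, so SiO2 mass = 480.664 g.
480.664/944.821 × 100 = 50.87 wt%.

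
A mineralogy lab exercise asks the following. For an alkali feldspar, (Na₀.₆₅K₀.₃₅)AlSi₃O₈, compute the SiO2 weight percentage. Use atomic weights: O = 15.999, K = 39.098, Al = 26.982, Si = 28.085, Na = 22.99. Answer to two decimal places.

67.29 wt%

Formula mass = 267.857 g/mol.
3 Si → 3.0000 mol SiO2 per formula unit; M(SiO2) = 60.083, so SiO2 mass = 180.249 g.
180.249/267.857 × 100 = 67.29 wt%.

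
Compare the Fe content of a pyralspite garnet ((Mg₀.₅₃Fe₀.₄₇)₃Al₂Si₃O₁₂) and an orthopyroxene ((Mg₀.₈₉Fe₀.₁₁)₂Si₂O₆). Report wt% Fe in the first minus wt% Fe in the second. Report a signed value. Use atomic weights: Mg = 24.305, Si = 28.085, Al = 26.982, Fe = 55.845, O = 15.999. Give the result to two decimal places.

Fe in (Mg₀.₅₃Fe₀.₄₇)₃Al₂Si₃O₁₂: molar mass 447.593 g/mol; 1.41×55.845 = 78.741 g → 17.59 wt%.
Fe in (Mg₀.₈₉Fe₀.₁₁)₂Si₂O₆: molar mass 207.713 g/mol; 0.22×55.845 = 12.286 g → 5.91 wt%.
Difference = 17.59 − 5.91 = 11.68 percentage points.

11.68 percentage points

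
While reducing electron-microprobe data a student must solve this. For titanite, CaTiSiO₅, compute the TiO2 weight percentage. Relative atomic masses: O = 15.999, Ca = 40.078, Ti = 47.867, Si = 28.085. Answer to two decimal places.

Molar mass of CaTiSiO₅ = 1×40.078 + 1×47.867 + 1×28.085 + 5×15.999 = 196.025 g/mol.
Each formula unit contains 1 Ti, equivalent to 1/1 = 1.0000 mol TiO2.
M(TiO2) = 1×47.867 + 2×15.999 = 79.865 g/mol.
Mass of TiO2 per formula unit = 1.0000 × 79.865 = 79.865 g.
TiO2 wt% = 79.865 / 196.025 × 100 = 40.74%.

40.74 wt%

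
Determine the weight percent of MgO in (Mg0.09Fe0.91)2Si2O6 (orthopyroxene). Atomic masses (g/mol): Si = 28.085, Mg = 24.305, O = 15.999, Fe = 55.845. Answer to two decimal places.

2.81 wt%

M((Mg0.09Fe0.91)2Si2O6) = 258.177 g/mol; M(MgO) = 40.304 g/mol.
Moles MgO per formula unit = 0.18 Mg ÷ 1 = 0.1800.
MgO fraction = (0.1800 × 40.304) / 258.177 = 7.255/258.177 = 0.0281.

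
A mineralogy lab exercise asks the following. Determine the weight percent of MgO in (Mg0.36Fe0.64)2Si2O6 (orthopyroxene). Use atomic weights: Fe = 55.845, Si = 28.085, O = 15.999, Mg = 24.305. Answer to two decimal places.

Formula mass = 241.145 g/mol.
0.72 Mg → 0.7200 mol MgO per formula unit; M(MgO) = 40.304, so MgO mass = 29.019 g.
29.019/241.145 × 100 = 12.03 wt%.

12.03 wt%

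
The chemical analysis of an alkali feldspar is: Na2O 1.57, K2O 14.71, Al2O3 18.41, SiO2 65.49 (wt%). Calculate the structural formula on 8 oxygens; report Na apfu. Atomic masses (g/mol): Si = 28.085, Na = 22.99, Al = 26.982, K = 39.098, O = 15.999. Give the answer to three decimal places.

0.140 Na apfu

1.57 wt% Na2O ÷ 61.979 g/mol = 0.02533 mol, giving 0.05066 Na and 0.02533 O.
14.71 wt% K2O ÷ 94.195 g/mol = 0.15617 mol, giving 0.31234 K and 0.15617 O.
18.41 wt% Al2O3 ÷ 101.961 g/mol = 0.18056 mol, giving 0.36112 Al and 0.54168 O.
65.49 wt% SiO2 ÷ 60.083 g/mol = 1.08999 mol, giving 1.08999 Si and 2.17998 O.
Oxygen sums to 2.90316; scaling by 8/2.90316 = 2.75562 puts the formula on 8 O.
Na: 0.05066 × 2.75562 = 0.140 atoms per formula unit.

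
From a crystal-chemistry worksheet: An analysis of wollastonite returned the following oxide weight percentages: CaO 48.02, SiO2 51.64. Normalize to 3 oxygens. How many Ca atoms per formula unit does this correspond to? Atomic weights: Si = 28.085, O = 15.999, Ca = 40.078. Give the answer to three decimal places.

48.02 wt% CaO ÷ 56.077 g/mol = 0.85632 mol, giving 0.85632 Ca and 0.85632 O.
51.64 wt% SiO2 ÷ 60.083 g/mol = 0.85948 mol, giving 0.85948 Si and 1.71896 O.
Oxygen sums to 2.57528; scaling by 3/2.57528 = 1.16492 puts the formula on 3 O.
Ca: 0.85632 × 1.16492 = 0.998 atoms per formula unit.

0.998 Ca apfu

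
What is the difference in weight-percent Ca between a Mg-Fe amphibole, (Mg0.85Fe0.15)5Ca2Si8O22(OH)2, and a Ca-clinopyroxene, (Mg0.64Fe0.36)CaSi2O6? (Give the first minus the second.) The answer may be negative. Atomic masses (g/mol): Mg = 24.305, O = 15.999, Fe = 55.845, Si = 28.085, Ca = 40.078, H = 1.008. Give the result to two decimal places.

M((Mg0.85Fe0.15)5Ca2Si8O22(OH)2) = 836.008 g/mol, so wt% Ca = 80.156/836.008 × 100 = 9.59%.
M((Mg0.64Fe0.36)CaSi2O6) = 227.901 g/mol, so wt% Ca = 40.078/227.901 × 100 = 17.59%.
9.59 − 17.59 = -8.00 pp.

-8.00 percentage points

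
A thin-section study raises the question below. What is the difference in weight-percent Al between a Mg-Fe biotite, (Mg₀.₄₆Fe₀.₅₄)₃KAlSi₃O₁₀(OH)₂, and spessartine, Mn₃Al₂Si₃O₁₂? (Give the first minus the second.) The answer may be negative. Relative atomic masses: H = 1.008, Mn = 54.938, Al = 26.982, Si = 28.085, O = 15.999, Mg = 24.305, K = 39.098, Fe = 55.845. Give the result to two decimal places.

Al in (Mg₀.₄₆Fe₀.₅₄)₃KAlSi₃O₁₀(OH)₂: molar mass 468.349 g/mol; 1×26.982 = 26.982 g → 5.76 wt%.
Al in Mn₃Al₂Si₃O₁₂: molar mass 495.021 g/mol; 2×26.982 = 53.964 g → 10.90 wt%.
Difference = 5.76 − 10.90 = -5.14 percentage points.

-5.14 percentage points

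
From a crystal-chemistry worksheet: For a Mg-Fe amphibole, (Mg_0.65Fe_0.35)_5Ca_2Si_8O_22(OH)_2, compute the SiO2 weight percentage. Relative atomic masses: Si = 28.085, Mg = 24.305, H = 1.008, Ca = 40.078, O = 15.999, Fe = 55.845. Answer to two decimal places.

55.40 wt%

Molar mass of (Mg_0.65Fe_0.35)_5Ca_2Si_8O_22(OH)_2 = 3.25×24.305 + 1.75×55.845 + 2×40.078 + 8×28.085 + 24×15.999 + 2×1.008 = 867.548 g/mol.
Each formula unit contains 8 Si, equivalent to 8/1 = 8.0000 mol SiO2.
M(SiO2) = 1×28.085 + 2×15.999 = 60.083 g/mol.
Mass of SiO2 per formula unit = 8.0000 × 60.083 = 480.664 g.
SiO2 wt% = 480.664 / 867.548 × 100 = 55.40%.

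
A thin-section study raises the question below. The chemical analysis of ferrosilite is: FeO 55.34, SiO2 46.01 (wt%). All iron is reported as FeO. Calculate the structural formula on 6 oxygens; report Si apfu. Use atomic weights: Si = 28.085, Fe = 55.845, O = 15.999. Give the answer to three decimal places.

1.996 Si apfu

55.34 wt% FeO ÷ 71.844 g/mol = 0.77028 mol, giving 0.77028 Fe and 0.77028 O.
46.01 wt% SiO2 ÷ 60.083 g/mol = 0.76577 mol, giving 0.76577 Si and 1.53154 O.
Oxygen sums to 2.30182; scaling by 6/2.30182 = 2.60663 puts the formula on 6 O.
Si: 0.76577 × 2.60663 = 1.996 atoms per formula unit.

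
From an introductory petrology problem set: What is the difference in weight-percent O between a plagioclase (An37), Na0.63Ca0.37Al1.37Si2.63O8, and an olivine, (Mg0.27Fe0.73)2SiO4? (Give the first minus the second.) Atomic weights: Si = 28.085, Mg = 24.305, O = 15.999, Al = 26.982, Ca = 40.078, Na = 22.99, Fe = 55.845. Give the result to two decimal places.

M(Na0.63Ca0.37Al1.37Si2.63O8) = 268.133 g/mol, so wt% O = 127.992/268.133 × 100 = 47.73%.
M((Mg0.27Fe0.73)2SiO4) = 186.739 g/mol, so wt% O = 63.996/186.739 × 100 = 34.27%.
47.73 − 34.27 = 13.46 pp.

13.46 percentage points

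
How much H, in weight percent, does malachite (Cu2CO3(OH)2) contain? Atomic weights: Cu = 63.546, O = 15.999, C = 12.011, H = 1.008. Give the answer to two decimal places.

0.91 weight percent

Molar mass of Cu2CO3(OH)2: 2*63.546 + 1*12.011 + 5*15.999 + 2*1.008 = 221.114 g/mol.
Mass of H per formula unit: 2 × 1.008 = 2.016 g.
Weight fraction H = 2.016 / 221.114 = 0.0091.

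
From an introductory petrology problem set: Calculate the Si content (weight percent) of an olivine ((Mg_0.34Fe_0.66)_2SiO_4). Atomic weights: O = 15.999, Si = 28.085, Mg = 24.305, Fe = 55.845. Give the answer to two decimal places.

15.40 weight percent

Formula mass = 0.68*24.305 + 1.32*55.845 + 1*28.085 + 4*15.999 = 182.324 g/mol, of which 28.085 g is Si.
So Si makes up 28.085/182.324 = 0.1540 of the mass, i.e. 15.40%.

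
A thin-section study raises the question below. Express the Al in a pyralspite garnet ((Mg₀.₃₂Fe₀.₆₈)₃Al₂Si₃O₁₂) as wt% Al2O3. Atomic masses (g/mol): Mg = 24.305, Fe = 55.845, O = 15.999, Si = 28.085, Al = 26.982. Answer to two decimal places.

Formula mass = 467.464 g/mol.
2 Al → 1.0000 mol Al2O3 per formula unit; M(Al2O3) = 101.961, so Al2O3 mass = 101.961 g.
101.961/467.464 × 100 = 21.81 wt%.

21.81 wt%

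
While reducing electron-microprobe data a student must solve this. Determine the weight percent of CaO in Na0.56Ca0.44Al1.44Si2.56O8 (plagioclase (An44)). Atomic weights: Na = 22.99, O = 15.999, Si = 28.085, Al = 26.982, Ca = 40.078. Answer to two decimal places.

Molar mass of Na0.56Ca0.44Al1.44Si2.56O8 = 0.56*22.99 + 0.44*40.078 + 1.44*26.982 + 2.56*28.085 + 8*15.999 = 269.252 g/mol.
Each formula unit contains 0.44 Ca, equivalent to 0.44/1 = 0.4400 mol CaO.
M(CaO) = 1×40.078 + 1×15.999 = 56.077 g/mol.
Mass of CaO per formula unit = 0.4400 × 56.077 = 24.674 g.
CaO wt% = 24.674 / 269.252 × 100 = 9.16%.

9.16 wt%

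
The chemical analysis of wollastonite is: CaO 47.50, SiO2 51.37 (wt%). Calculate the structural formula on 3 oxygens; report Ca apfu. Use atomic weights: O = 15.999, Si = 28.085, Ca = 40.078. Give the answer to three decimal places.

0.994 Ca apfu

47.50 wt% CaO ÷ 56.077 g/mol = 0.84705 mol, giving 0.84705 Ca and 0.84705 O.
51.37 wt% SiO2 ÷ 60.083 g/mol = 0.85498 mol, giving 0.85498 Si and 1.70996 O.
Oxygen sums to 2.55701; scaling by 3/2.55701 = 1.17325 puts the formula on 3 O.
Ca: 0.84705 × 1.17325 = 0.994 atoms per formula unit.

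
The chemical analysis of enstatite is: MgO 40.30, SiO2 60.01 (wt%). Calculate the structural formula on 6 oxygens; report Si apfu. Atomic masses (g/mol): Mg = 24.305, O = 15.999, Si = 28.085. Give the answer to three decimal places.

1.999 Si apfu

40.30 wt% MgO ÷ 40.304 g/mol = 0.99990 mol, giving 0.99990 Mg and 0.99990 O.
60.01 wt% SiO2 ÷ 60.083 g/mol = 0.99879 mol, giving 0.99879 Si and 1.99758 O.
Oxygen sums to 2.99748; scaling by 6/2.99748 = 2.00168 puts the formula on 6 O.
Si: 0.99879 × 2.00168 = 1.999 atoms per formula unit.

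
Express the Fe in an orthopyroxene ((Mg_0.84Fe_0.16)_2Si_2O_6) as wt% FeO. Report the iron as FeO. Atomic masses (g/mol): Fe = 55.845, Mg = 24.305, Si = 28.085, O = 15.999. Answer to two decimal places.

M((Mg_0.84Fe_0.16)_2Si_2O_6) = 210.867 g/mol; M(FeO) = 71.844 g/mol.
Moles FeO per formula unit = 0.32 Fe ÷ 1 = 0.3200.
FeO fraction = (0.3200 × 71.844) / 210.867 = 22.990/210.867 = 0.1090.

10.90 wt%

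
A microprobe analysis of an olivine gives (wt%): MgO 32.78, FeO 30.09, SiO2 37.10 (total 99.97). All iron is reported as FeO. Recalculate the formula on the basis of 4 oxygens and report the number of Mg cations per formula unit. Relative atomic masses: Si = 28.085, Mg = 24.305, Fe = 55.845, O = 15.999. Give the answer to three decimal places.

MgO (M=40.304): mol = 0.81332; Mg = 0.81332, O = 0.81332.
FeO (M=71.844): mol = 0.41882; Fe = 0.41882, O = 0.41882.
SiO2 (M=60.083): mol = 0.61748; Si = 0.61748, O = 1.23496.
ΣO = 2.46710; factor = 4/ΣO = 1.62134.
Mg apfu = 0.81332 × 1.62134 = 1.319.

1.319 Mg apfu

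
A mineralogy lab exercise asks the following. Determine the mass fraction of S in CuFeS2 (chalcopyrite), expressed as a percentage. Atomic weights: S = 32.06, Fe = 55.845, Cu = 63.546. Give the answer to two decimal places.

M(CuFeS2) = 183.511 g/mol.
S contributes 2 × 32.06 = 64.120 g per mole.
64.120/183.511 = 0.3494 → 34.94%.

34.94 mass %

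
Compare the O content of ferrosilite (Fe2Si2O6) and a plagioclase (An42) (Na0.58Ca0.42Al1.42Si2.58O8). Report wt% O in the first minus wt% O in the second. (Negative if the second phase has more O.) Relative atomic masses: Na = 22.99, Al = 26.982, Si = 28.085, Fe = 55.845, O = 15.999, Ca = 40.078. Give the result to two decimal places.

-11.21 percentage points

O in Fe2Si2O6: molar mass 263.854 g/mol; 6×15.999 = 95.994 g → 36.38 wt%.
O in Na0.58Ca0.42Al1.42Si2.58O8: molar mass 268.933 g/mol; 8×15.999 = 127.992 g → 47.59 wt%.
Difference = 36.38 − 47.59 = -11.21 percentage points.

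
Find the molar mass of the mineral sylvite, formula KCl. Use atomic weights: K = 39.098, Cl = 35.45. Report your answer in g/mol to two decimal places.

M = 1·39.098 + 1·35.45

74.55 g/mol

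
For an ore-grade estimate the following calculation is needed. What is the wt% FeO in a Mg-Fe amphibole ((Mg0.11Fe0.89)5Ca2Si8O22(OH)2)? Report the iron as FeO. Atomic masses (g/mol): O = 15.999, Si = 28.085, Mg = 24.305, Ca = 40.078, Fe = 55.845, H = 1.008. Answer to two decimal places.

33.56 wt%

M((Mg0.11Fe0.89)5Ca2Si8O22(OH)2) = 952.706 g/mol; M(FeO) = 71.844 g/mol.
Moles FeO per formula unit = 4.45 Fe ÷ 1 = 4.4500.
FeO fraction = (4.4500 × 71.844) / 952.706 = 319.706/952.706 = 0.3356.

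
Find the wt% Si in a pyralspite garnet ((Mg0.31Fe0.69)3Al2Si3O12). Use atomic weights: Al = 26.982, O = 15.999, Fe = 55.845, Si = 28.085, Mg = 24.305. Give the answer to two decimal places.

17.99 weight percent

Formula mass = 0.93·24.305 + 2.07·55.845 + 2·26.982 + 3·28.085 + 12·15.999 = 468.410 g/mol, of which 84.255 g is Si.
So Si makes up 84.255/468.410 = 0.1799 of the mass, i.e. 17.99%.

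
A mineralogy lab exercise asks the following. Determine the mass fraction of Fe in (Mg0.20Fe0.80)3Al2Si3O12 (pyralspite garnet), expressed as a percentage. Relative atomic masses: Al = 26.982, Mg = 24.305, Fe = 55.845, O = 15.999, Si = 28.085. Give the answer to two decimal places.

Formula mass = 0.60×24.305 + 2.40×55.845 + 2×26.982 + 3×28.085 + 12×15.999 = 478.818 g/mol, of which 134.028 g is Fe.
So Fe makes up 134.028/478.818 = 0.2799 of the mass, i.e. 27.99%.

27.99 wt%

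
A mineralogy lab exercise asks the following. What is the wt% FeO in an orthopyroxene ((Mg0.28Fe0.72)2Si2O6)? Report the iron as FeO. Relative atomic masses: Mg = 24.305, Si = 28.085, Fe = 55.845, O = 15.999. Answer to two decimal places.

Molar mass of (Mg0.28Fe0.72)2Si2O6 = 0.56×24.305 + 1.44×55.845 + 2×28.085 + 6×15.999 = 246.192 g/mol.
Each formula unit contains 1.44 Fe, equivalent to 1.44/1 = 1.4400 mol FeO.
M(FeO) = 1×55.845 + 1×15.999 = 71.844 g/mol.
Mass of FeO per formula unit = 1.4400 × 71.844 = 103.455 g.
FeO wt% = 103.455 / 246.192 × 100 = 42.02%.

42.02 wt%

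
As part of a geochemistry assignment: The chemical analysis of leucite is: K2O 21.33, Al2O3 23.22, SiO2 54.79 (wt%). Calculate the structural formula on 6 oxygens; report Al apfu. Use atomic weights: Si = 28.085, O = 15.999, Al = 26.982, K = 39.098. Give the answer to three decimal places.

21.33 wt% K2O ÷ 94.195 g/mol = 0.22645 mol, giving 0.45290 K and 0.22645 O.
23.22 wt% Al2O3 ÷ 101.961 g/mol = 0.22773 mol, giving 0.45546 Al and 0.68319 O.
54.79 wt% SiO2 ÷ 60.083 g/mol = 0.91191 mol, giving 0.91191 Si and 1.82382 O.
Oxygen sums to 2.73346; scaling by 6/2.73346 = 2.19502 puts the formula on 6 O.
Al: 0.45546 × 2.19502 = 1.000 atoms per formula unit.

1.000 Al apfu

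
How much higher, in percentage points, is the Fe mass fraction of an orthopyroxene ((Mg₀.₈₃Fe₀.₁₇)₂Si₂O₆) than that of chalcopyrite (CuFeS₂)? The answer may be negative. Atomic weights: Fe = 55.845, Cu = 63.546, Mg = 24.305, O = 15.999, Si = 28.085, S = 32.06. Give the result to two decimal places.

-21.45 percentage points

Fe in (Mg₀.₈₃Fe₀.₁₇)₂Si₂O₆: molar mass 211.498 g/mol; 0.34×55.845 = 18.987 g → 8.98 wt%.
Fe in CuFeS₂: molar mass 183.511 g/mol; 1×55.845 = 55.845 g → 30.43 wt%.
Difference = 8.98 − 30.43 = -21.45 percentage points.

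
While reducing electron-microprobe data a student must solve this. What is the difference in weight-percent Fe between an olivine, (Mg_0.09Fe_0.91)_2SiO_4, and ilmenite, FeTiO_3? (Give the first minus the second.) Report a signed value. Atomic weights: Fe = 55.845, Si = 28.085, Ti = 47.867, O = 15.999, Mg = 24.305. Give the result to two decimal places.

M((Mg_0.09Fe_0.91)_2SiO_4) = 198.094 g/mol, so wt% Fe = 101.638/198.094 × 100 = 51.31%.
M(FeTiO_3) = 151.709 g/mol, so wt% Fe = 55.845/151.709 × 100 = 36.81%.
51.31 − 36.81 = 14.50 pp.

14.50 percentage points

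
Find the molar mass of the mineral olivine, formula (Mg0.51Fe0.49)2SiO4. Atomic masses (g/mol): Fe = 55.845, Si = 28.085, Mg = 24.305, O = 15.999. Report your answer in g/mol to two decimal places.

Mg: 1.02 × 24.305 = 24.7911
Fe: 0.98 × 55.845 = 54.7281
Si: 1 × 28.085 = 28.0850
O: 4 × 15.999 = 63.9960
Summing the contributions gives the formula mass.

171.60 g/mol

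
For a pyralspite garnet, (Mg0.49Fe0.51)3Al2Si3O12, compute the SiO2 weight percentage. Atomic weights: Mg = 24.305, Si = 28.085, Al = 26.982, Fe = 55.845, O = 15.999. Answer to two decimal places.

M((Mg0.49Fe0.51)3Al2Si3O12) = 451.378 g/mol; M(SiO2) = 60.083 g/mol.
Moles SiO2 per formula unit = 3 Si ÷ 1 = 3.0000.
SiO2 fraction = (3.0000 × 60.083) / 451.378 = 180.249/451.378 = 0.3993.

39.93 wt%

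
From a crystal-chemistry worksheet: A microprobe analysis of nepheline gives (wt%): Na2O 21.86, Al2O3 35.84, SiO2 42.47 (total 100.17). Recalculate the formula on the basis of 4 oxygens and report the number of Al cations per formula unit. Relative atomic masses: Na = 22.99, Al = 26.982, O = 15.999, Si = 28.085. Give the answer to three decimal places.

21.86 wt% Na2O ÷ 61.979 g/mol = 0.35270 mol, giving 0.70540 Na and 0.35270 O.
35.84 wt% Al2O3 ÷ 101.961 g/mol = 0.35151 mol, giving 0.70302 Al and 1.05453 O.
42.47 wt% SiO2 ÷ 60.083 g/mol = 0.70686 mol, giving 0.70686 Si and 1.41372 O.
Oxygen sums to 2.82095; scaling by 4/2.82095 = 1.41796 puts the formula on 4 O.
Al: 0.70302 × 1.41796 = 0.997 atoms per formula unit.

0.997 Al apfu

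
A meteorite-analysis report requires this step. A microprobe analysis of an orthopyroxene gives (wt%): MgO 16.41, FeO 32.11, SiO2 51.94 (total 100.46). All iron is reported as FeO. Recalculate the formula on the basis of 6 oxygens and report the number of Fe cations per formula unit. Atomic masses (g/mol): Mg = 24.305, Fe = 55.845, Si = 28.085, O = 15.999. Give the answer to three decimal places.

1.038 Fe apfu

MgO: 16.41/40.304 = 0.40716 mol → 0.40716 mol Mg, 0.40716 mol O.
FeO: 32.11/71.844 = 0.44694 mol → 0.44694 mol Fe, 0.44694 mol O.
SiO2: 51.94/60.083 = 0.86447 mol → 0.86447 mol Si, 1.72894 mol O.
Total oxygen = 2.58304 mol. Normalization factor = 6/2.58304 = 2.32284.
Fe per 6 O = 0.44694 × 2.32284 = 1.038.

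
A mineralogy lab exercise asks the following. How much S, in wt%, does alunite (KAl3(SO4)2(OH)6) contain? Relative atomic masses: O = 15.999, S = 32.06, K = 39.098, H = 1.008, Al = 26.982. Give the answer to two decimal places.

M(KAl3(SO4)2(OH)6) = 414.198 g/mol.
S contributes 2 × 32.06 = 64.120 g per mole.
64.120/414.198 = 0.1548 → 15.48%.

15.48 wt%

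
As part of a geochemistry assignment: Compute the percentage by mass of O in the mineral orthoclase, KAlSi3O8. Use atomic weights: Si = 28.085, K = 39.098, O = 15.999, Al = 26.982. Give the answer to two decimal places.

Molar mass of KAlSi3O8: 1*39.098 + 1*26.982 + 3*28.085 + 8*15.999 = 278.327 g/mol.
Mass of O per formula unit: 8 × 15.999 = 127.992 g.
Weight fraction O = 127.992 / 278.327 = 0.4599.

45.99 wt%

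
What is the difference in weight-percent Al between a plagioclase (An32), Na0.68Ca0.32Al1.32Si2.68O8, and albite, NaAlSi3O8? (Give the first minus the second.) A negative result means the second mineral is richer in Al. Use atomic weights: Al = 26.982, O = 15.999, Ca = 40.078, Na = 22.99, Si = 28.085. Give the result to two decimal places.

3.03 percentage points

Al in Na0.68Ca0.32Al1.32Si2.68O8: molar mass 267.334 g/mol; 1.32×26.982 = 35.616 g → 13.32 wt%.
Al in NaAlSi3O8: molar mass 262.219 g/mol; 1×26.982 = 26.982 g → 10.29 wt%.
Difference = 13.32 − 10.29 = 3.03 percentage points.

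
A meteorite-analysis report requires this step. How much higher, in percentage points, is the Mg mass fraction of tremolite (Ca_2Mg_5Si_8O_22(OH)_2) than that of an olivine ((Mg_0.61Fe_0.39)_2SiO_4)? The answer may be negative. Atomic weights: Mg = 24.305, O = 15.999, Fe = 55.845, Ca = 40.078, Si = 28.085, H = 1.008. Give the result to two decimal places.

First mineral: 121.525 g Mg in 812.353 g formula = 14.96 wt% Mg.
Second mineral: 29.652 g Mg in 165.292 g formula = 17.94 wt% Mg.
14.96% − 17.94% gives a difference of -2.98 percentage points.

-2.98 percentage points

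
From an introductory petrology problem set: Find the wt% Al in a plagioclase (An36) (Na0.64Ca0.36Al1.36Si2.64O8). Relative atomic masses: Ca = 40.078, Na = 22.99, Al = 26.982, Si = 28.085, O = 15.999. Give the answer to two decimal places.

13.69 wt%

Molar mass of Na0.64Ca0.36Al1.36Si2.64O8: 0.64×22.99 + 0.36×40.078 + 1.36×26.982 + 2.64×28.085 + 8×15.999 = 267.974 g/mol.
Mass of Al per formula unit: 1.36 × 26.982 = 36.696 g.
Weight fraction Al = 36.696 / 267.974 = 0.1369.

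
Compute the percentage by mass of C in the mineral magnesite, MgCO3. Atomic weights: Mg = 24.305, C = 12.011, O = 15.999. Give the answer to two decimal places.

Formula mass = 1*24.305 + 1*12.011 + 3*15.999 = 84.313 g/mol, of which 12.011 g is C.
So C makes up 12.011/84.313 = 0.1425 of the mass, i.e. 14.25%.

14.25 weight percent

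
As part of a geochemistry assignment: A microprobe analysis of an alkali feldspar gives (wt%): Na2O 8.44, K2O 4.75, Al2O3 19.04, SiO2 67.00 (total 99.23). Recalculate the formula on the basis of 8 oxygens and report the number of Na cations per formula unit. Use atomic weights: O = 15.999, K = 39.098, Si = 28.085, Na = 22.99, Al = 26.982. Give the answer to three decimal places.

0.732 Na apfu

Na2O (M=61.979): mol = 0.13618; Na = 0.27236, O = 0.13618.
K2O (M=94.195): mol = 0.05043; K = 0.10086, O = 0.05043.
Al2O3 (M=101.961): mol = 0.18674; Al = 0.37348, O = 0.56022.
SiO2 (M=60.083): mol = 1.11512; Si = 1.11512, O = 2.23024.
ΣO = 2.97707; factor = 8/ΣO = 2.68721.
Na apfu = 0.27236 × 2.68721 = 0.732.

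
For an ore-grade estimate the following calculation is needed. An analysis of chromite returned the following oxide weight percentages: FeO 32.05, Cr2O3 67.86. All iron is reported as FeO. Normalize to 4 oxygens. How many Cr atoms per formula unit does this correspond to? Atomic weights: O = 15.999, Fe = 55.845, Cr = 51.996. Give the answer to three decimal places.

FeO: 32.05/71.844 = 0.44611 mol → 0.44611 mol Fe, 0.44611 mol O.
Cr2O3: 67.86/151.989 = 0.44648 mol → 0.89296 mol Cr, 1.33944 mol O.
Total oxygen = 1.78555 mol. Normalization factor = 4/1.78555 = 2.24021.
Cr per 4 O = 0.89296 × 2.24021 = 2.000.

2.000 Cr apfu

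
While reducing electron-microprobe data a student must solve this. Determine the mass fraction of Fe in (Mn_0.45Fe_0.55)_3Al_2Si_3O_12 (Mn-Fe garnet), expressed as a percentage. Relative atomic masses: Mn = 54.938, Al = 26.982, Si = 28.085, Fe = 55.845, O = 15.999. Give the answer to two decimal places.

Molar mass of (Mn_0.45Fe_0.55)_3Al_2Si_3O_12: 1.35×54.938 + 1.65×55.845 + 2×26.982 + 3×28.085 + 12×15.999 = 496.518 g/mol.
Mass of Fe per formula unit: 1.65 × 55.845 = 92.144 g.
Weight fraction Fe = 92.144 / 496.518 = 0.1856.

18.56 weight percent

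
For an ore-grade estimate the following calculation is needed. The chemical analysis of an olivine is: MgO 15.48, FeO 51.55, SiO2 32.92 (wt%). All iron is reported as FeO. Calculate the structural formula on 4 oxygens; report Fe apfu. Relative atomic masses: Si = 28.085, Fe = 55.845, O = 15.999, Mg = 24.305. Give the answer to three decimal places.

15.48 wt% MgO ÷ 40.304 g/mol = 0.38408 mol, giving 0.38408 Mg and 0.38408 O.
51.55 wt% FeO ÷ 71.844 g/mol = 0.71753 mol, giving 0.71753 Fe and 0.71753 O.
32.92 wt% SiO2 ÷ 60.083 g/mol = 0.54791 mol, giving 0.54791 Si and 1.09582 O.
Oxygen sums to 2.19743; scaling by 4/2.19743 = 1.82031 puts the formula on 4 O.
Fe: 0.71753 × 1.82031 = 1.306 atoms per formula unit.

1.306 Fe apfu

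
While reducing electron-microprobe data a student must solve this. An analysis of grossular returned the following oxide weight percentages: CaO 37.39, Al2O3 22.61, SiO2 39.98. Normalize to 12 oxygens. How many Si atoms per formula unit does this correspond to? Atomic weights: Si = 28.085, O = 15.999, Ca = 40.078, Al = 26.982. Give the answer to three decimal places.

CaO (M=56.077): mol = 0.66676; Ca = 0.66676, O = 0.66676.
Al2O3 (M=101.961): mol = 0.22175; Al = 0.44350, O = 0.66525.
SiO2 (M=60.083): mol = 0.66541; Si = 0.66541, O = 1.33082.
ΣO = 2.66283; factor = 12/ΣO = 4.50648.
Si apfu = 0.66541 × 4.50648 = 2.999.

2.999 Si apfu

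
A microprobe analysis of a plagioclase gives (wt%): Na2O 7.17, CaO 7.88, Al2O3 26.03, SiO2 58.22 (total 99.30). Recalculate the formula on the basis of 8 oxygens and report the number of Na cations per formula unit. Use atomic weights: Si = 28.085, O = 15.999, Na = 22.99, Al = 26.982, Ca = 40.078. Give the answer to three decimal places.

0.625 Na apfu

Na2O: 7.17/61.979 = 0.11568 mol → 0.23136 mol Na, 0.11568 mol O.
CaO: 7.88/56.077 = 0.14052 mol → 0.14052 mol Ca, 0.14052 mol O.
Al2O3: 26.03/101.961 = 0.25529 mol → 0.51058 mol Al, 0.76587 mol O.
SiO2: 58.22/60.083 = 0.96899 mol → 0.96899 mol Si, 1.93798 mol O.
Total oxygen = 2.96005 mol. Normalization factor = 8/2.96005 = 2.70266.
Na per 8 O = 0.23136 × 2.70266 = 0.625.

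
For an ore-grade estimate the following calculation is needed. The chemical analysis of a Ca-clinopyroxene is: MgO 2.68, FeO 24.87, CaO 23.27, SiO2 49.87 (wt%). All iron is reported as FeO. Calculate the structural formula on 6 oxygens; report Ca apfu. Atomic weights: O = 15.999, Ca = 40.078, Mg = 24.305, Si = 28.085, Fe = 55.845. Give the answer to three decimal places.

MgO: 2.68/40.304 = 0.06649 mol → 0.06649 mol Mg, 0.06649 mol O.
FeO: 24.87/71.844 = 0.34617 mol → 0.34617 mol Fe, 0.34617 mol O.
CaO: 23.27/56.077 = 0.41497 mol → 0.41497 mol Ca, 0.41497 mol O.
SiO2: 49.87/60.083 = 0.83002 mol → 0.83002 mol Si, 1.66004 mol O.
Total oxygen = 2.48767 mol. Normalization factor = 6/2.48767 = 2.41190.
Ca per 6 O = 0.41497 × 2.41190 = 1.001.

1.001 Ca apfu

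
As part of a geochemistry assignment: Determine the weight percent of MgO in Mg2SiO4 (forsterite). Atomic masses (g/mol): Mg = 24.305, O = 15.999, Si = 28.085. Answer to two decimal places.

Molar mass of Mg2SiO4 = 2×24.305 + 1×28.085 + 4×15.999 = 140.691 g/mol.
Each formula unit contains 2 Mg, equivalent to 2/1 = 2.0000 mol MgO.
M(MgO) = 1×24.305 + 1×15.999 = 40.304 g/mol.
Mass of MgO per formula unit = 2.0000 × 40.304 = 80.608 g.
MgO wt% = 80.608 / 140.691 × 100 = 57.29%.

57.29 wt%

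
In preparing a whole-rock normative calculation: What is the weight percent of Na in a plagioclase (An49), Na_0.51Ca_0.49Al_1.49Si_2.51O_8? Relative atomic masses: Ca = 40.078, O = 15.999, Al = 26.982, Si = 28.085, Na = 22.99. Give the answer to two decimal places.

Formula mass = 0.51·22.99 + 0.49·40.078 + 1.49·26.982 + 2.51·28.085 + 8·15.999 = 270.052 g/mol, of which 11.725 g is Na.
So Na makes up 11.725/270.052 = 0.0434 of the mass, i.e. 4.34%.

4.34 wt%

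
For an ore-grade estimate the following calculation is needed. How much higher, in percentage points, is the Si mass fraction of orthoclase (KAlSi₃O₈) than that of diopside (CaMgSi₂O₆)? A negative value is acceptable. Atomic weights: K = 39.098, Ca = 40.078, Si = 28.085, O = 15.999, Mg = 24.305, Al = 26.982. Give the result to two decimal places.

4.33 percentage points

M(KAlSi₃O₈) = 278.327 g/mol, so wt% Si = 84.255/278.327 × 100 = 30.27%.
M(CaMgSi₂O₆) = 216.547 g/mol, so wt% Si = 56.170/216.547 × 100 = 25.94%.
30.27 − 25.94 = 4.33 pp.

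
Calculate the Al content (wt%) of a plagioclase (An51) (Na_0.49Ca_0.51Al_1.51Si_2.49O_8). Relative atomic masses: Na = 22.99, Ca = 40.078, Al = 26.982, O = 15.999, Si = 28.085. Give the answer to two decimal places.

Molar mass of Na_0.49Ca_0.51Al_1.51Si_2.49O_8: 0.49·22.99 + 0.51·40.078 + 1.51·26.982 + 2.49·28.085 + 8·15.999 = 270.371 g/mol.
Mass of Al per formula unit: 1.51 × 26.982 = 40.743 g.
Weight fraction Al = 40.743 / 270.371 = 0.1507.

15.07 wt%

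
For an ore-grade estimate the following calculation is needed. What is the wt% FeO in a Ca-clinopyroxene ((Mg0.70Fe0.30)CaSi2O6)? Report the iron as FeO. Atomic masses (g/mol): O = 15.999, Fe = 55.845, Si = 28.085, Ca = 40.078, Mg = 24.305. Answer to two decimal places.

Molar mass of (Mg0.70Fe0.30)CaSi2O6 = 0.70×24.305 + 0.30×55.845 + 1×40.078 + 2×28.085 + 6×15.999 = 226.009 g/mol.
Each formula unit contains 0.30 Fe, equivalent to 0.30/1 = 0.3000 mol FeO.
M(FeO) = 1×55.845 + 1×15.999 = 71.844 g/mol.
Mass of FeO per formula unit = 0.3000 × 71.844 = 21.553 g.
FeO wt% = 21.553 / 226.009 × 100 = 9.54%.

9.54 wt%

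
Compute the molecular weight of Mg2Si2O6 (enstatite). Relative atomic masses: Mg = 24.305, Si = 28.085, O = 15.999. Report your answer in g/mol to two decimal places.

Mg: 2 × 24.305 = 48.6100
Si: 2 × 28.085 = 56.1700
O: 6 × 15.999 = 95.9940
Summing the contributions gives the formula mass.

200.77 g/mol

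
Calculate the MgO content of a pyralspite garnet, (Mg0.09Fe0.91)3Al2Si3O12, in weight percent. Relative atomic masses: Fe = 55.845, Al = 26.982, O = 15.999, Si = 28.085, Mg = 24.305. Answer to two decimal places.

2.22 wt%

Formula mass = 489.226 g/mol.
0.27 Mg → 0.2700 mol MgO per formula unit; M(MgO) = 40.304, so MgO mass = 10.882 g.
10.882/489.226 × 100 = 2.22 wt%.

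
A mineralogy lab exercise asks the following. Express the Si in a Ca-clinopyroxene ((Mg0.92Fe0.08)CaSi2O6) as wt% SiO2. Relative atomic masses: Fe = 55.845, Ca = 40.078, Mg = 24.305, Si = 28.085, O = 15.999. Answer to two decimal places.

54.85 wt%

Molar mass of (Mg0.92Fe0.08)CaSi2O6 = 0.92*24.305 + 0.08*55.845 + 1*40.078 + 2*28.085 + 6*15.999 = 219.070 g/mol.
Each formula unit contains 2 Si, equivalent to 2/1 = 2.0000 mol SiO2.
M(SiO2) = 1×28.085 + 2×15.999 = 60.083 g/mol.
Mass of SiO2 per formula unit = 2.0000 × 60.083 = 120.166 g.
SiO2 wt% = 120.166 / 219.070 × 100 = 54.85%.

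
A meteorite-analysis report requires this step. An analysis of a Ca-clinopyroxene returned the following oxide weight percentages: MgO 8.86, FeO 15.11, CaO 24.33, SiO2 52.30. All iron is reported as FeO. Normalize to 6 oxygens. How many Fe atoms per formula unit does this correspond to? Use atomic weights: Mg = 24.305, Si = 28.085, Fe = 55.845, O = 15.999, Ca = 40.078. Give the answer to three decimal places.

0.484 Fe apfu

8.86 wt% MgO ÷ 40.304 g/mol = 0.21983 mol, giving 0.21983 Mg and 0.21983 O.
15.11 wt% FeO ÷ 71.844 g/mol = 0.21032 mol, giving 0.21032 Fe and 0.21032 O.
24.33 wt% CaO ÷ 56.077 g/mol = 0.43387 mol, giving 0.43387 Ca and 0.43387 O.
52.30 wt% SiO2 ÷ 60.083 g/mol = 0.87046 mol, giving 0.87046 Si and 1.74092 O.
Oxygen sums to 2.60494; scaling by 6/2.60494 = 2.30332 puts the formula on 6 O.
Fe: 0.21032 × 2.30332 = 0.484 atoms per formula unit.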